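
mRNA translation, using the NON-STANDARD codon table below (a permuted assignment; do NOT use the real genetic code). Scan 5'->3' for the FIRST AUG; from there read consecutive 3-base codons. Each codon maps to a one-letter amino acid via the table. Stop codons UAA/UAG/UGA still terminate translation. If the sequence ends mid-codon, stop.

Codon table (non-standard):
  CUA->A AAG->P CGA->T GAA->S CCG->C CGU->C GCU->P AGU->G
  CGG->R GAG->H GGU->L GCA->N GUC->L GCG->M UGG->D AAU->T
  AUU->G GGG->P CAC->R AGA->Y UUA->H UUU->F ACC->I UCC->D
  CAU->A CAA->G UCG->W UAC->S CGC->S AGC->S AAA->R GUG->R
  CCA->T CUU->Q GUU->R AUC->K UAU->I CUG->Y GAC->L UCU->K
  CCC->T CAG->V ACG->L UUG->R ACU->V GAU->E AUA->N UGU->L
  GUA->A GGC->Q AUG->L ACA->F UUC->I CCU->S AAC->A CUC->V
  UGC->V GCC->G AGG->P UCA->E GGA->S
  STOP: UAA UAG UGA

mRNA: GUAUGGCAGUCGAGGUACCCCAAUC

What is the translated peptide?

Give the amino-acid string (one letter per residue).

start AUG at pos 2
pos 2: AUG -> L; peptide=L
pos 5: GCA -> N; peptide=LN
pos 8: GUC -> L; peptide=LNL
pos 11: GAG -> H; peptide=LNLH
pos 14: GUA -> A; peptide=LNLHA
pos 17: CCC -> T; peptide=LNLHAT
pos 20: CAA -> G; peptide=LNLHATG
pos 23: only 2 nt remain (<3), stop (end of mRNA)

Answer: LNLHATG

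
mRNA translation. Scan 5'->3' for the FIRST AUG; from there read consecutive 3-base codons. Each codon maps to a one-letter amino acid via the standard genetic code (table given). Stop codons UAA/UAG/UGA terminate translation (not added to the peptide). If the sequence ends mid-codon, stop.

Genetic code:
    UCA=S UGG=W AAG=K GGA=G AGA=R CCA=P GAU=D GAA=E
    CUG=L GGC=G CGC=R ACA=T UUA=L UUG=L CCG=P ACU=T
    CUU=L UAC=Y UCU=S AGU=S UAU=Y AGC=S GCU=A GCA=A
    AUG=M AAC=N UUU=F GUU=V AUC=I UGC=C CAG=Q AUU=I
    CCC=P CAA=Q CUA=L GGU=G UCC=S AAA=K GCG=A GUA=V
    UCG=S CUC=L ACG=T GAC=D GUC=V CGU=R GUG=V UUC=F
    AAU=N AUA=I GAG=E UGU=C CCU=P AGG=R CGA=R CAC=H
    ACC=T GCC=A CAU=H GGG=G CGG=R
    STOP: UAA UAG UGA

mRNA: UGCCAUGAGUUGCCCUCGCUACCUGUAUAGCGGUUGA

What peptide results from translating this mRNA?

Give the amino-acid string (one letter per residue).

start AUG at pos 4
pos 4: AUG -> M; peptide=M
pos 7: AGU -> S; peptide=MS
pos 10: UGC -> C; peptide=MSC
pos 13: CCU -> P; peptide=MSCP
pos 16: CGC -> R; peptide=MSCPR
pos 19: UAC -> Y; peptide=MSCPRY
pos 22: CUG -> L; peptide=MSCPRYL
pos 25: UAU -> Y; peptide=MSCPRYLY
pos 28: AGC -> S; peptide=MSCPRYLYS
pos 31: GGU -> G; peptide=MSCPRYLYSG
pos 34: UGA -> STOP

Answer: MSCPRYLYSG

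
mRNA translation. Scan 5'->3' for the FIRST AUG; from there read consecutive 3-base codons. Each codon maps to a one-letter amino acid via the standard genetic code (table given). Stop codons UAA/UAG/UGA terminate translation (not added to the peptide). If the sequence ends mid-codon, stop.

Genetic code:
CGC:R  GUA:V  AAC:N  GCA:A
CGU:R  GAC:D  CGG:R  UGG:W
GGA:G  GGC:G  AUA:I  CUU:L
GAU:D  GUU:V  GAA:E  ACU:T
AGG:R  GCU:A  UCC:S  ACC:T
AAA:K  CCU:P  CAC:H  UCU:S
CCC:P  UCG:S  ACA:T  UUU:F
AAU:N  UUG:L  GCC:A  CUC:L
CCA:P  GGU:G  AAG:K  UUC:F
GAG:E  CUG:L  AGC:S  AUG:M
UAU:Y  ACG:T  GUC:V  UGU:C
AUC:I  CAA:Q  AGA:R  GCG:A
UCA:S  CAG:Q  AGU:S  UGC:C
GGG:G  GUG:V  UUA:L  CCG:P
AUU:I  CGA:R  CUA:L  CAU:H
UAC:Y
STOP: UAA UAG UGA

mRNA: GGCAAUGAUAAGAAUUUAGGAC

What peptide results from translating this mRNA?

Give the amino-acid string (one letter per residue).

start AUG at pos 4
pos 4: AUG -> M; peptide=M
pos 7: AUA -> I; peptide=MI
pos 10: AGA -> R; peptide=MIR
pos 13: AUU -> I; peptide=MIRI
pos 16: UAG -> STOP

Answer: MIRI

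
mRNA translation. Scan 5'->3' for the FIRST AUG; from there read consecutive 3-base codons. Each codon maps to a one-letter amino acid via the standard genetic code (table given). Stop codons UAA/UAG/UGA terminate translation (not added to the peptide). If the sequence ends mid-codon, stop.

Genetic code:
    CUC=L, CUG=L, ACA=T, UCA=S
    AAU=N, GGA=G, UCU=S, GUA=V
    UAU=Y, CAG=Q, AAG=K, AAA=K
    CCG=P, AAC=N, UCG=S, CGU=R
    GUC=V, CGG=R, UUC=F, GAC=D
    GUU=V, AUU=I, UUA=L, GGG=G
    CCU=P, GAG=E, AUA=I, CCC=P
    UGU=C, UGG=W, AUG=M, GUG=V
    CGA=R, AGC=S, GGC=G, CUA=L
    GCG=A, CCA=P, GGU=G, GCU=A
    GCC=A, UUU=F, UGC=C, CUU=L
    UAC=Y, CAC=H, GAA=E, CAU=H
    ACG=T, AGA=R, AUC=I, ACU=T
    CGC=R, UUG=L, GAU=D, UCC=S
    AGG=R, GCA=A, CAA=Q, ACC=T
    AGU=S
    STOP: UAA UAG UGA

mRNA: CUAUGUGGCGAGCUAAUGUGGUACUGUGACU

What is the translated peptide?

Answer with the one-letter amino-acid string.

Answer: MWRANVVL

Derivation:
start AUG at pos 2
pos 2: AUG -> M; peptide=M
pos 5: UGG -> W; peptide=MW
pos 8: CGA -> R; peptide=MWR
pos 11: GCU -> A; peptide=MWRA
pos 14: AAU -> N; peptide=MWRAN
pos 17: GUG -> V; peptide=MWRANV
pos 20: GUA -> V; peptide=MWRANVV
pos 23: CUG -> L; peptide=MWRANVVL
pos 26: UGA -> STOP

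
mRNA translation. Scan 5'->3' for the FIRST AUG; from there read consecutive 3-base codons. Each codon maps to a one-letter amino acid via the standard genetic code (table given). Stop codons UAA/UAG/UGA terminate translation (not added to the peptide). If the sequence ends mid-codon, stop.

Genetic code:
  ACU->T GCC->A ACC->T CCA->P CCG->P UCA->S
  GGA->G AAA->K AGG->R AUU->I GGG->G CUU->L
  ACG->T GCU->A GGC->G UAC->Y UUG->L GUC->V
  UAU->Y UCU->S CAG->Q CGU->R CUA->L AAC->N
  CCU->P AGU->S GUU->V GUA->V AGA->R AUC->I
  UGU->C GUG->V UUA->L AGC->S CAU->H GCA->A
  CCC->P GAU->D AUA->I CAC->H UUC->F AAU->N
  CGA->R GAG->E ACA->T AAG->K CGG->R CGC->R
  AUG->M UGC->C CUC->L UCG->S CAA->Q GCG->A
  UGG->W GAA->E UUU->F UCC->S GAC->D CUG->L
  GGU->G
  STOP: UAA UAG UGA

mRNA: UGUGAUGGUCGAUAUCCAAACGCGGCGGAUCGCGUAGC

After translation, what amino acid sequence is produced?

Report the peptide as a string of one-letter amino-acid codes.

Answer: MVDIQTRRIA

Derivation:
start AUG at pos 4
pos 4: AUG -> M; peptide=M
pos 7: GUC -> V; peptide=MV
pos 10: GAU -> D; peptide=MVD
pos 13: AUC -> I; peptide=MVDI
pos 16: CAA -> Q; peptide=MVDIQ
pos 19: ACG -> T; peptide=MVDIQT
pos 22: CGG -> R; peptide=MVDIQTR
pos 25: CGG -> R; peptide=MVDIQTRR
pos 28: AUC -> I; peptide=MVDIQTRRI
pos 31: GCG -> A; peptide=MVDIQTRRIA
pos 34: UAG -> STOP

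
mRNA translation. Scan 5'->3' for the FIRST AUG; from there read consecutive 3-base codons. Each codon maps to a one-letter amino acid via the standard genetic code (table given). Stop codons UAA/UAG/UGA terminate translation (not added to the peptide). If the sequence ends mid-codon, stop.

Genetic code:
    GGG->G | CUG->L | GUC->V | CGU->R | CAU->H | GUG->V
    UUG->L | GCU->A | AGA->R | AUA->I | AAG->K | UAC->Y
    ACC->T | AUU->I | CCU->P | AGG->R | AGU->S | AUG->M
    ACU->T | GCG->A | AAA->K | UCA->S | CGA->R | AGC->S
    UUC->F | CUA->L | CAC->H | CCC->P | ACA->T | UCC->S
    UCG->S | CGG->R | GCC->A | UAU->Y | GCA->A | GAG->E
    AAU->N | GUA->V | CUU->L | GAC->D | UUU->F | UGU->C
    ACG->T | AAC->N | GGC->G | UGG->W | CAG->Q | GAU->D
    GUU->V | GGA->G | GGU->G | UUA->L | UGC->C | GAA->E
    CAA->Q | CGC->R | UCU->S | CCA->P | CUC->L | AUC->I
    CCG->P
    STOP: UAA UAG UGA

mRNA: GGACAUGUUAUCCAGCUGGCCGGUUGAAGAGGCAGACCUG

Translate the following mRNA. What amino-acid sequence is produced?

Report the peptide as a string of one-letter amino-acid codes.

Answer: MLSSWPVEEADL

Derivation:
start AUG at pos 4
pos 4: AUG -> M; peptide=M
pos 7: UUA -> L; peptide=ML
pos 10: UCC -> S; peptide=MLS
pos 13: AGC -> S; peptide=MLSS
pos 16: UGG -> W; peptide=MLSSW
pos 19: CCG -> P; peptide=MLSSWP
pos 22: GUU -> V; peptide=MLSSWPV
pos 25: GAA -> E; peptide=MLSSWPVE
pos 28: GAG -> E; peptide=MLSSWPVEE
pos 31: GCA -> A; peptide=MLSSWPVEEA
pos 34: GAC -> D; peptide=MLSSWPVEEAD
pos 37: CUG -> L; peptide=MLSSWPVEEADL
pos 40: only 0 nt remain (<3), stop (end of mRNA)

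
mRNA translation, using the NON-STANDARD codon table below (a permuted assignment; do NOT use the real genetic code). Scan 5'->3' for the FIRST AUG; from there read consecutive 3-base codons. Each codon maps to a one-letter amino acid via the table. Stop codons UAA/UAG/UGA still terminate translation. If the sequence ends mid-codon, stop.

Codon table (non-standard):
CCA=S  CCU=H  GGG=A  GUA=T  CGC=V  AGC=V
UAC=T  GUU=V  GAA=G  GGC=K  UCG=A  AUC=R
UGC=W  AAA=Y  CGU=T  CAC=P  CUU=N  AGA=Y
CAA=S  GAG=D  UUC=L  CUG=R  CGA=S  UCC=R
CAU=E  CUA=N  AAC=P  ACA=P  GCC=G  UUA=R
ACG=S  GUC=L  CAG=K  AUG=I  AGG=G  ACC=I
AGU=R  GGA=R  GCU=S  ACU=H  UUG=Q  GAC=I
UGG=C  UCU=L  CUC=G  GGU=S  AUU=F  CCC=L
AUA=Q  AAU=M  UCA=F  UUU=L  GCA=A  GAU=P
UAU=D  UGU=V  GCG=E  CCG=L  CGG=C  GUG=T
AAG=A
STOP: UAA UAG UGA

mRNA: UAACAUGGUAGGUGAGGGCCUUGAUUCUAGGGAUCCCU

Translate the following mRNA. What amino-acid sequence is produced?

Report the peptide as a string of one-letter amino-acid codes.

start AUG at pos 4
pos 4: AUG -> I; peptide=I
pos 7: GUA -> T; peptide=IT
pos 10: GGU -> S; peptide=ITS
pos 13: GAG -> D; peptide=ITSD
pos 16: GGC -> K; peptide=ITSDK
pos 19: CUU -> N; peptide=ITSDKN
pos 22: GAU -> P; peptide=ITSDKNP
pos 25: UCU -> L; peptide=ITSDKNPL
pos 28: AGG -> G; peptide=ITSDKNPLG
pos 31: GAU -> P; peptide=ITSDKNPLGP
pos 34: CCC -> L; peptide=ITSDKNPLGPL
pos 37: only 1 nt remain (<3), stop (end of mRNA)

Answer: ITSDKNPLGPL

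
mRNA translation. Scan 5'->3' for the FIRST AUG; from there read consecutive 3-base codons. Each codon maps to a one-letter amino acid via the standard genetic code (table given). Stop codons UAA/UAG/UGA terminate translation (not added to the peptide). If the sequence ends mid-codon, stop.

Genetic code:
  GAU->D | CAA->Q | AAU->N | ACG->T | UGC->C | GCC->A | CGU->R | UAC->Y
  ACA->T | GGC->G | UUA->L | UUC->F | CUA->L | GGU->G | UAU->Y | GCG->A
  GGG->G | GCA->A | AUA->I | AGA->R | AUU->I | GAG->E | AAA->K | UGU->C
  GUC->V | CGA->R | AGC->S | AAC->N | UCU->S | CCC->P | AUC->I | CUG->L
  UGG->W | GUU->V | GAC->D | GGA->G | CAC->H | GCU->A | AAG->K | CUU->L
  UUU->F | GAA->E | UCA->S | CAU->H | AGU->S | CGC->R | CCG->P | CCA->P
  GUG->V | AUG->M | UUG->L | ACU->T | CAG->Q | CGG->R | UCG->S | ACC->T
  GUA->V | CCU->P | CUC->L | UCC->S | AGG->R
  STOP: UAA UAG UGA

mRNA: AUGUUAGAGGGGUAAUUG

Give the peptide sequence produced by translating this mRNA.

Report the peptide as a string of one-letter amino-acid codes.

start AUG at pos 0
pos 0: AUG -> M; peptide=M
pos 3: UUA -> L; peptide=ML
pos 6: GAG -> E; peptide=MLE
pos 9: GGG -> G; peptide=MLEG
pos 12: UAA -> STOP

Answer: MLEG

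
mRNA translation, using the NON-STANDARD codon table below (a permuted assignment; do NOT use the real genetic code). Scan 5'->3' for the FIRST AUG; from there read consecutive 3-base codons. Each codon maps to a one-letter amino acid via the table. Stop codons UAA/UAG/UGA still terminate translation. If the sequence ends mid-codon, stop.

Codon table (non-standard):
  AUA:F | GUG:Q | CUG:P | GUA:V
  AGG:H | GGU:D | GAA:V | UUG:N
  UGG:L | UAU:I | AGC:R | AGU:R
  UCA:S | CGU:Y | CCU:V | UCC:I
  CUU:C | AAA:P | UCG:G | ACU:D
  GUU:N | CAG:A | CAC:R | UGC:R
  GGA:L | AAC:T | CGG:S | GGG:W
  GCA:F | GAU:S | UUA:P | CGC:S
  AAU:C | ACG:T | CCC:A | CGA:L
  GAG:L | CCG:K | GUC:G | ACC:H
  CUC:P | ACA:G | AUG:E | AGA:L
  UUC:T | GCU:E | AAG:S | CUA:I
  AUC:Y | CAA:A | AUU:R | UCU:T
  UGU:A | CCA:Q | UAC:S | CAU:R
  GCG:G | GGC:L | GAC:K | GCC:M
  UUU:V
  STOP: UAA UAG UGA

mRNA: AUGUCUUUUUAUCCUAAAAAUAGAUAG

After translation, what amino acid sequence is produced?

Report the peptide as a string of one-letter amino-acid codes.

start AUG at pos 0
pos 0: AUG -> E; peptide=E
pos 3: UCU -> T; peptide=ET
pos 6: UUU -> V; peptide=ETV
pos 9: UAU -> I; peptide=ETVI
pos 12: CCU -> V; peptide=ETVIV
pos 15: AAA -> P; peptide=ETVIVP
pos 18: AAU -> C; peptide=ETVIVPC
pos 21: AGA -> L; peptide=ETVIVPCL
pos 24: UAG -> STOP

Answer: ETVIVPCL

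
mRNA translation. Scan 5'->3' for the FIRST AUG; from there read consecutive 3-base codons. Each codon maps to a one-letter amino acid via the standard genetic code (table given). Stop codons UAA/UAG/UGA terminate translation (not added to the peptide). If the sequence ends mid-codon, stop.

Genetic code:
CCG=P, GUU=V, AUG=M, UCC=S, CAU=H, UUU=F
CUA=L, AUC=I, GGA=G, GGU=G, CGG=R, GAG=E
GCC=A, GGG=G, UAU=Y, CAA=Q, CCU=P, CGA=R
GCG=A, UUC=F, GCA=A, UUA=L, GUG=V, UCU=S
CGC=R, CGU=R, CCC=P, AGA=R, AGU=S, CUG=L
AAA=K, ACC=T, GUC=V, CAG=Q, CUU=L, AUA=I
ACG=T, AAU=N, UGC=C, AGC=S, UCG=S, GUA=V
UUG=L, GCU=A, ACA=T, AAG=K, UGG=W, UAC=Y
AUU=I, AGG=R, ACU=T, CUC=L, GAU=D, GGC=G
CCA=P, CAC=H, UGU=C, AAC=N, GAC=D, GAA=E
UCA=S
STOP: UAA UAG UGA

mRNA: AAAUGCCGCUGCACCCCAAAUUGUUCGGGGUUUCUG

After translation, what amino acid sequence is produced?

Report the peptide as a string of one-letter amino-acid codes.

Answer: MPLHPKLFGVS

Derivation:
start AUG at pos 2
pos 2: AUG -> M; peptide=M
pos 5: CCG -> P; peptide=MP
pos 8: CUG -> L; peptide=MPL
pos 11: CAC -> H; peptide=MPLH
pos 14: CCC -> P; peptide=MPLHP
pos 17: AAA -> K; peptide=MPLHPK
pos 20: UUG -> L; peptide=MPLHPKL
pos 23: UUC -> F; peptide=MPLHPKLF
pos 26: GGG -> G; peptide=MPLHPKLFG
pos 29: GUU -> V; peptide=MPLHPKLFGV
pos 32: UCU -> S; peptide=MPLHPKLFGVS
pos 35: only 1 nt remain (<3), stop (end of mRNA)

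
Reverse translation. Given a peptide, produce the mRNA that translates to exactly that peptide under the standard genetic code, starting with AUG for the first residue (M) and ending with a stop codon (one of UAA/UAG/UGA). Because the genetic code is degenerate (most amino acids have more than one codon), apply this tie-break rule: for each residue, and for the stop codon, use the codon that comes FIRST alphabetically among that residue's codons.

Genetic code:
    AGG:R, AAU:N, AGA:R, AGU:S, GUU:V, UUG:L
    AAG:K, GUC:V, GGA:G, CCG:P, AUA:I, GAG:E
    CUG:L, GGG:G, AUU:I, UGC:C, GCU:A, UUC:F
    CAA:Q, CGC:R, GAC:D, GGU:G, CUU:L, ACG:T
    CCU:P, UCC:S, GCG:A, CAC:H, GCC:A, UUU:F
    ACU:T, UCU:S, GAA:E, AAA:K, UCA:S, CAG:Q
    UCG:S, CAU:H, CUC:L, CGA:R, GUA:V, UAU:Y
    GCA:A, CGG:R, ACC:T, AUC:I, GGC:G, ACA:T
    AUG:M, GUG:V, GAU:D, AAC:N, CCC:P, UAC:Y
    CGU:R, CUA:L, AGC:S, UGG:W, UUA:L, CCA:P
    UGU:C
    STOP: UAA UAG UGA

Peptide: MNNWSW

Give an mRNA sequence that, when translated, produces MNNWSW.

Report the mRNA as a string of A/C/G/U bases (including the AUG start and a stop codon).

Answer: mRNA: AUGAACAACUGGAGCUGGUAA

Derivation:
residue 1: M -> AUG (start codon)
residue 2: N codons sorted = AAC,AAU -> pick first = AAC
residue 3: N codons sorted = AAC,AAU -> pick first = AAC
residue 4: W -> UGG (only codon)
residue 5: S codons sorted = AGC,AGU,UCA,UCC,UCG,UCU -> pick first = AGC
residue 6: W -> UGG (only codon)
terminator: stop codons sorted = UAA,UAG,UGA -> pick first = UAA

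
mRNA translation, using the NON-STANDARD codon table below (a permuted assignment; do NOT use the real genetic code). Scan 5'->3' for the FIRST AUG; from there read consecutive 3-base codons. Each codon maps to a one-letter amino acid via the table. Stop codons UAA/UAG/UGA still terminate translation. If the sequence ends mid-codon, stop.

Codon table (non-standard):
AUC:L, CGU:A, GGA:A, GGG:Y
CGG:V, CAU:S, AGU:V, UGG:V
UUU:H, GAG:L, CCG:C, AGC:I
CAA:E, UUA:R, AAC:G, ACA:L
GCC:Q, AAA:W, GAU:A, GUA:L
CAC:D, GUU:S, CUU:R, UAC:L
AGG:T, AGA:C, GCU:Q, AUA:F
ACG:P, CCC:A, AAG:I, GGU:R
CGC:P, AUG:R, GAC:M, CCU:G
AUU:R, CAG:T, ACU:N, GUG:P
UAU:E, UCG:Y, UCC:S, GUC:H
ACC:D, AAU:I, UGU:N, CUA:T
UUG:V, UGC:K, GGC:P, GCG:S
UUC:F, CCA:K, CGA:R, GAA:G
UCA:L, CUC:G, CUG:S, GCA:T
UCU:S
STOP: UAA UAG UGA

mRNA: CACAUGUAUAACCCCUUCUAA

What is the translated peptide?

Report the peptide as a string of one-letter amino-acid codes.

Answer: REGAF

Derivation:
start AUG at pos 3
pos 3: AUG -> R; peptide=R
pos 6: UAU -> E; peptide=RE
pos 9: AAC -> G; peptide=REG
pos 12: CCC -> A; peptide=REGA
pos 15: UUC -> F; peptide=REGAF
pos 18: UAA -> STOP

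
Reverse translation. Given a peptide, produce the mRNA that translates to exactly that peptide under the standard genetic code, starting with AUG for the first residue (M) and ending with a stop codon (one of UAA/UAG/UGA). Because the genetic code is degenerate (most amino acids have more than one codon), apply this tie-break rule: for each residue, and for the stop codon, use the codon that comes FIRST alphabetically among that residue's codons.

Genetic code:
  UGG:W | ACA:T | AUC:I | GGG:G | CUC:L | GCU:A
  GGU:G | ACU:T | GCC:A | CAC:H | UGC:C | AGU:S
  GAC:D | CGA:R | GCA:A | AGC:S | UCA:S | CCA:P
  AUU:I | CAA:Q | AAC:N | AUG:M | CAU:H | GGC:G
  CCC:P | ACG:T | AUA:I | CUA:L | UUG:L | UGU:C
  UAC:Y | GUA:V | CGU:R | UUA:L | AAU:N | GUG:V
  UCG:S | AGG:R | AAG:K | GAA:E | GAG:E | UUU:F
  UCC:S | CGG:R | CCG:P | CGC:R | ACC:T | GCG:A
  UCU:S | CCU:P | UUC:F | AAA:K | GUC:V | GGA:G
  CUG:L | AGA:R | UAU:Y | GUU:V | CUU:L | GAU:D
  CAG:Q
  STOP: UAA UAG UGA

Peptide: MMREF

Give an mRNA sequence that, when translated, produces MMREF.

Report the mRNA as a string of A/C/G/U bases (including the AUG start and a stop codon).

Answer: mRNA: AUGAUGAGAGAAUUCUAA

Derivation:
residue 1: M -> AUG (start codon)
residue 2: M -> AUG (only codon)
residue 3: R codons sorted = AGA,AGG,CGA,CGC,CGG,CGU -> pick first = AGA
residue 4: E codons sorted = GAA,GAG -> pick first = GAA
residue 5: F codons sorted = UUC,UUU -> pick first = UUC
terminator: stop codons sorted = UAA,UAG,UGA -> pick first = UAA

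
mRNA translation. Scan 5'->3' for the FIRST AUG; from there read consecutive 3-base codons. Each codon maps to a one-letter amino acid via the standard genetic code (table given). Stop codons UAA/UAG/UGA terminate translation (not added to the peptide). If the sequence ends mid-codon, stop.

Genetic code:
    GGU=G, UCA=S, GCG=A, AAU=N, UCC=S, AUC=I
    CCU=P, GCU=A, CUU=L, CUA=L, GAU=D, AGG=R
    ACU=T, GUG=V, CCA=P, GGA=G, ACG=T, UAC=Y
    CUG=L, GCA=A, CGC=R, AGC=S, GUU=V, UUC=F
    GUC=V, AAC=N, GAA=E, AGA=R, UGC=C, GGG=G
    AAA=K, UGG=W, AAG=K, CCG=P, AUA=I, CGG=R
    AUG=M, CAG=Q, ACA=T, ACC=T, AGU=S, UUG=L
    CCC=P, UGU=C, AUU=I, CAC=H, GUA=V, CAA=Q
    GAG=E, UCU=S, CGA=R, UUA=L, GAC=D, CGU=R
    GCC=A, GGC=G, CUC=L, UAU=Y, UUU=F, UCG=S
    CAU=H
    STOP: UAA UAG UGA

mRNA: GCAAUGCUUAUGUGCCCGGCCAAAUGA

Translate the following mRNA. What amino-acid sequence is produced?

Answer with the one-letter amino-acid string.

Answer: MLMCPAK

Derivation:
start AUG at pos 3
pos 3: AUG -> M; peptide=M
pos 6: CUU -> L; peptide=ML
pos 9: AUG -> M; peptide=MLM
pos 12: UGC -> C; peptide=MLMC
pos 15: CCG -> P; peptide=MLMCP
pos 18: GCC -> A; peptide=MLMCPA
pos 21: AAA -> K; peptide=MLMCPAK
pos 24: UGA -> STOP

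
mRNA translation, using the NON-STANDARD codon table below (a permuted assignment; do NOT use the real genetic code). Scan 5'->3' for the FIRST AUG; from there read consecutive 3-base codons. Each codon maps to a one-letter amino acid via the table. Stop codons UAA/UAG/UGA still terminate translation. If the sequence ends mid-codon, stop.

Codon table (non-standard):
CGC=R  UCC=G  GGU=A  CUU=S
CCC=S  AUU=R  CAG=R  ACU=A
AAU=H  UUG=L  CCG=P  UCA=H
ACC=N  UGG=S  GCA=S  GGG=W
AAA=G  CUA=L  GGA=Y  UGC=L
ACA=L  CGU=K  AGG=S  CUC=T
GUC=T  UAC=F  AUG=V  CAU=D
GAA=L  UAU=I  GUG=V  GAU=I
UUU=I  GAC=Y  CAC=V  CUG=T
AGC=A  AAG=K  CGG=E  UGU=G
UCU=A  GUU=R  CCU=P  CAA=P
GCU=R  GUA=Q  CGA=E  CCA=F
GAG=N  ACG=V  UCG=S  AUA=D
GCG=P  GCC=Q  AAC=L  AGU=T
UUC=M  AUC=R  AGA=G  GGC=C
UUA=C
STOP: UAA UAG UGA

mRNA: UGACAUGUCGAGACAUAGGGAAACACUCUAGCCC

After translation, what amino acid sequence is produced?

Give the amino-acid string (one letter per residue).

start AUG at pos 4
pos 4: AUG -> V; peptide=V
pos 7: UCG -> S; peptide=VS
pos 10: AGA -> G; peptide=VSG
pos 13: CAU -> D; peptide=VSGD
pos 16: AGG -> S; peptide=VSGDS
pos 19: GAA -> L; peptide=VSGDSL
pos 22: ACA -> L; peptide=VSGDSLL
pos 25: CUC -> T; peptide=VSGDSLLT
pos 28: UAG -> STOP

Answer: VSGDSLLT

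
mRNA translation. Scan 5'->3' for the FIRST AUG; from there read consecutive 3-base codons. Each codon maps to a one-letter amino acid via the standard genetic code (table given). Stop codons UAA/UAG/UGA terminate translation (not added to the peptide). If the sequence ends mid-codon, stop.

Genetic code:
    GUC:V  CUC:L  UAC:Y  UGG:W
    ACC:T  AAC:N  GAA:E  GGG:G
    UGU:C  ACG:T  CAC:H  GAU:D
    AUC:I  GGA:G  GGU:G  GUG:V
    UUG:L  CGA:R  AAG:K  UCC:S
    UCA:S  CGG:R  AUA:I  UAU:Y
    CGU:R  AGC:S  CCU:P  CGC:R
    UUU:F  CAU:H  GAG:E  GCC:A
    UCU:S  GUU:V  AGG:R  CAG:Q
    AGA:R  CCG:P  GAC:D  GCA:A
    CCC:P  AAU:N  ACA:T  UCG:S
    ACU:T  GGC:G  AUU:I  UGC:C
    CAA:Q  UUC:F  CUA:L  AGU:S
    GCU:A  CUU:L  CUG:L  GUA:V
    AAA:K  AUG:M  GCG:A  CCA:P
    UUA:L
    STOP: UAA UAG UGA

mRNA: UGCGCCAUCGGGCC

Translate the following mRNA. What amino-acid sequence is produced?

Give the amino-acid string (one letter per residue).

Answer: (empty: no AUG start codon)

Derivation:
no AUG start codon found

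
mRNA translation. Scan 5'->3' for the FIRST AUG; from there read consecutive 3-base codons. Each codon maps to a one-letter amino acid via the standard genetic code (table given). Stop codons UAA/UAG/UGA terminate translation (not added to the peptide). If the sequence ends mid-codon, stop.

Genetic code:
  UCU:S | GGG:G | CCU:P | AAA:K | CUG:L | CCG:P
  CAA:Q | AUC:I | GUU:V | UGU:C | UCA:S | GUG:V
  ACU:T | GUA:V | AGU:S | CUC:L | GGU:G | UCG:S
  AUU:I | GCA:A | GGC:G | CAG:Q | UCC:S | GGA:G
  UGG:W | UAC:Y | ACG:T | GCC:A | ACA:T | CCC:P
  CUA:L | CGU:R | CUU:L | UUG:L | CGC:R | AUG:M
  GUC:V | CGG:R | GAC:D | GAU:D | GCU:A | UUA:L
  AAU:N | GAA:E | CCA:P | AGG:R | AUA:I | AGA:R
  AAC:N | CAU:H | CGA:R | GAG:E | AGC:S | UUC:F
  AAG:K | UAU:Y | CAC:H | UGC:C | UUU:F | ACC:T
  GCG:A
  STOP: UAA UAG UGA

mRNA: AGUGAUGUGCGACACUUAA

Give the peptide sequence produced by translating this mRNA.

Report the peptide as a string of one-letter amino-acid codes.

Answer: MCDT

Derivation:
start AUG at pos 4
pos 4: AUG -> M; peptide=M
pos 7: UGC -> C; peptide=MC
pos 10: GAC -> D; peptide=MCD
pos 13: ACU -> T; peptide=MCDT
pos 16: UAA -> STOP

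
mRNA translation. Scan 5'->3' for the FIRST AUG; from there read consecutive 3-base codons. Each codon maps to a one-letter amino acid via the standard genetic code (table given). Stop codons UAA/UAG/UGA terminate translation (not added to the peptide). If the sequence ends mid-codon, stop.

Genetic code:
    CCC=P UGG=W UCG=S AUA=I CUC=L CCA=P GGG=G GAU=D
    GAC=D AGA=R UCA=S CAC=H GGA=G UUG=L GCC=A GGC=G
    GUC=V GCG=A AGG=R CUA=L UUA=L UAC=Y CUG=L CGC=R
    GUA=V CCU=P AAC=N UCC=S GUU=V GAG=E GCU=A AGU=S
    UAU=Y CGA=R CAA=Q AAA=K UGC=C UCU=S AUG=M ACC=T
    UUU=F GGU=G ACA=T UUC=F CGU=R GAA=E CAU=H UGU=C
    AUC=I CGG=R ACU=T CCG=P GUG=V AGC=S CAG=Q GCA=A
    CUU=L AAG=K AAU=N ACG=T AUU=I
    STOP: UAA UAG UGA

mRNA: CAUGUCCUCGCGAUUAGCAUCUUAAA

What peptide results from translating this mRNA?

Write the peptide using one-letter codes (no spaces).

start AUG at pos 1
pos 1: AUG -> M; peptide=M
pos 4: UCC -> S; peptide=MS
pos 7: UCG -> S; peptide=MSS
pos 10: CGA -> R; peptide=MSSR
pos 13: UUA -> L; peptide=MSSRL
pos 16: GCA -> A; peptide=MSSRLA
pos 19: UCU -> S; peptide=MSSRLAS
pos 22: UAA -> STOP

Answer: MSSRLAS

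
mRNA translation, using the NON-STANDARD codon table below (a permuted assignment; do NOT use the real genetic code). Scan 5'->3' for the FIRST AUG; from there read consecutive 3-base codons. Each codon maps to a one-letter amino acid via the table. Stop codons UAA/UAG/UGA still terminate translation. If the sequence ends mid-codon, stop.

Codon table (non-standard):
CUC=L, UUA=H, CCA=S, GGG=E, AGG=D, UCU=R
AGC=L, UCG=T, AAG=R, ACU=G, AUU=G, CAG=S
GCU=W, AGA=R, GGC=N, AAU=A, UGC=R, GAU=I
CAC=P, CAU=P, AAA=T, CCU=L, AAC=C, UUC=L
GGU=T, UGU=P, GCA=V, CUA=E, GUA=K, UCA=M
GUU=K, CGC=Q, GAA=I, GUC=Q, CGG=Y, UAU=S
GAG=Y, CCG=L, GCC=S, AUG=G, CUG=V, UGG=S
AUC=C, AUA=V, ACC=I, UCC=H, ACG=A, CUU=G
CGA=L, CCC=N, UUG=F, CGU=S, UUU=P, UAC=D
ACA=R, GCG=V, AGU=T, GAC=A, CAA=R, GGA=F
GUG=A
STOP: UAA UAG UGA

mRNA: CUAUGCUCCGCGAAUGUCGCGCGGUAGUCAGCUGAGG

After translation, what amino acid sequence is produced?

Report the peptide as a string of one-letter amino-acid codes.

start AUG at pos 2
pos 2: AUG -> G; peptide=G
pos 5: CUC -> L; peptide=GL
pos 8: CGC -> Q; peptide=GLQ
pos 11: GAA -> I; peptide=GLQI
pos 14: UGU -> P; peptide=GLQIP
pos 17: CGC -> Q; peptide=GLQIPQ
pos 20: GCG -> V; peptide=GLQIPQV
pos 23: GUA -> K; peptide=GLQIPQVK
pos 26: GUC -> Q; peptide=GLQIPQVKQ
pos 29: AGC -> L; peptide=GLQIPQVKQL
pos 32: UGA -> STOP

Answer: GLQIPQVKQL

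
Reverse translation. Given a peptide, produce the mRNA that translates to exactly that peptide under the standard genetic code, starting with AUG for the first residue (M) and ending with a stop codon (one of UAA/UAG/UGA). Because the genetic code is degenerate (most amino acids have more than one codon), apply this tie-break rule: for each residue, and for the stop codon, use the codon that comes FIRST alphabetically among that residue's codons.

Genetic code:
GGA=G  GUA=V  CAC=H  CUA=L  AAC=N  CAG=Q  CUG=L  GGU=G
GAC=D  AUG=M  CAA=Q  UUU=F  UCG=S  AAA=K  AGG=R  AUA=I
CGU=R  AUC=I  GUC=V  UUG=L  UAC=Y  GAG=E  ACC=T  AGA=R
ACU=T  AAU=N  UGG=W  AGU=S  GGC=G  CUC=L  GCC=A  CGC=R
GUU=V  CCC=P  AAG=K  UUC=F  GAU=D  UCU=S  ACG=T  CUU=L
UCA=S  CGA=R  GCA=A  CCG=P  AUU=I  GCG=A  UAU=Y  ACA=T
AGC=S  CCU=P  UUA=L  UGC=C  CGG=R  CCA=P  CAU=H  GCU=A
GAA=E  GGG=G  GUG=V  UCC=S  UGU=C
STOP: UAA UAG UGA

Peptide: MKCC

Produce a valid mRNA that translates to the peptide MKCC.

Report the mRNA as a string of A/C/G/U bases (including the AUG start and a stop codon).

residue 1: M -> AUG (start codon)
residue 2: K codons sorted = AAA,AAG -> pick first = AAA
residue 3: C codons sorted = UGC,UGU -> pick first = UGC
residue 4: C codons sorted = UGC,UGU -> pick first = UGC
terminator: stop codons sorted = UAA,UAG,UGA -> pick first = UAA

Answer: mRNA: AUGAAAUGCUGCUAA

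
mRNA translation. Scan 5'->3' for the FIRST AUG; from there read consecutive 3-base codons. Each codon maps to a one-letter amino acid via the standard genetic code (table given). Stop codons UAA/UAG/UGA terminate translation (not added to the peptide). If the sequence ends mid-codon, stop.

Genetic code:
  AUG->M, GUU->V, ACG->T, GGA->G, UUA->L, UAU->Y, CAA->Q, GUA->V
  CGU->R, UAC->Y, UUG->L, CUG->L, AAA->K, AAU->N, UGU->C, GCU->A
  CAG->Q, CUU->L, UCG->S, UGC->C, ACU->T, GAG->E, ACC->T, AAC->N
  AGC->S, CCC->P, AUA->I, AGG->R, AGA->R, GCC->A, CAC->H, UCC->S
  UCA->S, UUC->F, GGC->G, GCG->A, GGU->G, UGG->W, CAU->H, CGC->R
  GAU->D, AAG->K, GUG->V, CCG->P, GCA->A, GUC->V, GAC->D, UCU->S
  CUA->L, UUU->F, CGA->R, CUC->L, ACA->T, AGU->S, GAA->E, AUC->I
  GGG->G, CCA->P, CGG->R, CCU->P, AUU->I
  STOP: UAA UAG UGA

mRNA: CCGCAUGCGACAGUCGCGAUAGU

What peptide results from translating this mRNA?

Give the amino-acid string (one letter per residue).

Answer: MRQSR

Derivation:
start AUG at pos 4
pos 4: AUG -> M; peptide=M
pos 7: CGA -> R; peptide=MR
pos 10: CAG -> Q; peptide=MRQ
pos 13: UCG -> S; peptide=MRQS
pos 16: CGA -> R; peptide=MRQSR
pos 19: UAG -> STOP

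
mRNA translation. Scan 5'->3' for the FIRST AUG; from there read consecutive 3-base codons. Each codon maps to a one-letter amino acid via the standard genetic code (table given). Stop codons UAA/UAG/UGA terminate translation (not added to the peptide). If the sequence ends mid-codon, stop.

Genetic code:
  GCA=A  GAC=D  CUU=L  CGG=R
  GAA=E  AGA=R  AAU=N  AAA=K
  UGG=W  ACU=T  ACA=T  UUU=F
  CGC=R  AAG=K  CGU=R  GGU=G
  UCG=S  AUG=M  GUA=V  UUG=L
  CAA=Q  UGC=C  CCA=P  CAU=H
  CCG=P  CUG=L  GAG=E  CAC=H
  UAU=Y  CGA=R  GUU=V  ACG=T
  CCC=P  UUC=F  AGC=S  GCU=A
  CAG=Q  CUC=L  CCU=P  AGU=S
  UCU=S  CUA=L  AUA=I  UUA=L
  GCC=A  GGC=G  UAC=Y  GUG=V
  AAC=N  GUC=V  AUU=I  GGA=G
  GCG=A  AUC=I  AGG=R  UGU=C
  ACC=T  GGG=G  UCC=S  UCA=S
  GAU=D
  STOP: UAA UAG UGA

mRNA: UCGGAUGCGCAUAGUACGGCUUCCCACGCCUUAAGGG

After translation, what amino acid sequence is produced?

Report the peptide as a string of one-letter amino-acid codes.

Answer: MRIVRLPTP

Derivation:
start AUG at pos 4
pos 4: AUG -> M; peptide=M
pos 7: CGC -> R; peptide=MR
pos 10: AUA -> I; peptide=MRI
pos 13: GUA -> V; peptide=MRIV
pos 16: CGG -> R; peptide=MRIVR
pos 19: CUU -> L; peptide=MRIVRL
pos 22: CCC -> P; peptide=MRIVRLP
pos 25: ACG -> T; peptide=MRIVRLPT
pos 28: CCU -> P; peptide=MRIVRLPTP
pos 31: UAA -> STOP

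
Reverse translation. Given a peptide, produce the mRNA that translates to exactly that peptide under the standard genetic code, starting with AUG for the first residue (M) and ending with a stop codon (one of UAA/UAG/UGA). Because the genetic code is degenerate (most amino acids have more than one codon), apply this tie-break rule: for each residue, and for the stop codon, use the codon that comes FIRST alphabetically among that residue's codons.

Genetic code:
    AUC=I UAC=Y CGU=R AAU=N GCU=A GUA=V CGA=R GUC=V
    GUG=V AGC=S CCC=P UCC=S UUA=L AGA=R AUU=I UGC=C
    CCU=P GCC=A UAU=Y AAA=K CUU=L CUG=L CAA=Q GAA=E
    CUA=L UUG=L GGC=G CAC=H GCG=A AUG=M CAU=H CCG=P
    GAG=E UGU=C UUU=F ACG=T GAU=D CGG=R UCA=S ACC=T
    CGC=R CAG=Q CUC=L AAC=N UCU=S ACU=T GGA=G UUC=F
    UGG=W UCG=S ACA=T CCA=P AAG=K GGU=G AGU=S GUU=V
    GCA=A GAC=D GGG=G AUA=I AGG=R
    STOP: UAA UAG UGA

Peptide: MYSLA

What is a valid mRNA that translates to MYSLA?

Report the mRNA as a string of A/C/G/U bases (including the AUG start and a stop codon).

Answer: mRNA: AUGUACAGCCUAGCAUAA

Derivation:
residue 1: M -> AUG (start codon)
residue 2: Y codons sorted = UAC,UAU -> pick first = UAC
residue 3: S codons sorted = AGC,AGU,UCA,UCC,UCG,UCU -> pick first = AGC
residue 4: L codons sorted = CUA,CUC,CUG,CUU,UUA,UUG -> pick first = CUA
residue 5: A codons sorted = GCA,GCC,GCG,GCU -> pick first = GCA
terminator: stop codons sorted = UAA,UAG,UGA -> pick first = UAA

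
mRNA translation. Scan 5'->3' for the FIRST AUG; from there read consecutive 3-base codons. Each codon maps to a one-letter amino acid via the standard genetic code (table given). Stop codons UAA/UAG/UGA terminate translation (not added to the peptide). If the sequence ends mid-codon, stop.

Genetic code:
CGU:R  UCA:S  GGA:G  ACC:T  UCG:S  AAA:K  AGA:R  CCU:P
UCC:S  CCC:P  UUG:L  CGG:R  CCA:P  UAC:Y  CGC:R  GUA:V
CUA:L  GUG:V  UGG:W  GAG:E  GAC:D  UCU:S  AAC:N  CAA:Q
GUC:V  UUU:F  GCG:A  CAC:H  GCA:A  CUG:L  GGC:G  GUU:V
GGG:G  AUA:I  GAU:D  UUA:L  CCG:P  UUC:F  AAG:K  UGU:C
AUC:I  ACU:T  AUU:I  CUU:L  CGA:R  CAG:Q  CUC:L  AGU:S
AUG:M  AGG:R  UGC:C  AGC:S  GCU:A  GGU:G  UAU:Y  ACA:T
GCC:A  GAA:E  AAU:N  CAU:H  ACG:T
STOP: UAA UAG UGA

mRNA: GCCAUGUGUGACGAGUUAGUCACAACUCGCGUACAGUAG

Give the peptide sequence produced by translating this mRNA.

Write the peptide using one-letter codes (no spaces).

start AUG at pos 3
pos 3: AUG -> M; peptide=M
pos 6: UGU -> C; peptide=MC
pos 9: GAC -> D; peptide=MCD
pos 12: GAG -> E; peptide=MCDE
pos 15: UUA -> L; peptide=MCDEL
pos 18: GUC -> V; peptide=MCDELV
pos 21: ACA -> T; peptide=MCDELVT
pos 24: ACU -> T; peptide=MCDELVTT
pos 27: CGC -> R; peptide=MCDELVTTR
pos 30: GUA -> V; peptide=MCDELVTTRV
pos 33: CAG -> Q; peptide=MCDELVTTRVQ
pos 36: UAG -> STOP

Answer: MCDELVTTRVQ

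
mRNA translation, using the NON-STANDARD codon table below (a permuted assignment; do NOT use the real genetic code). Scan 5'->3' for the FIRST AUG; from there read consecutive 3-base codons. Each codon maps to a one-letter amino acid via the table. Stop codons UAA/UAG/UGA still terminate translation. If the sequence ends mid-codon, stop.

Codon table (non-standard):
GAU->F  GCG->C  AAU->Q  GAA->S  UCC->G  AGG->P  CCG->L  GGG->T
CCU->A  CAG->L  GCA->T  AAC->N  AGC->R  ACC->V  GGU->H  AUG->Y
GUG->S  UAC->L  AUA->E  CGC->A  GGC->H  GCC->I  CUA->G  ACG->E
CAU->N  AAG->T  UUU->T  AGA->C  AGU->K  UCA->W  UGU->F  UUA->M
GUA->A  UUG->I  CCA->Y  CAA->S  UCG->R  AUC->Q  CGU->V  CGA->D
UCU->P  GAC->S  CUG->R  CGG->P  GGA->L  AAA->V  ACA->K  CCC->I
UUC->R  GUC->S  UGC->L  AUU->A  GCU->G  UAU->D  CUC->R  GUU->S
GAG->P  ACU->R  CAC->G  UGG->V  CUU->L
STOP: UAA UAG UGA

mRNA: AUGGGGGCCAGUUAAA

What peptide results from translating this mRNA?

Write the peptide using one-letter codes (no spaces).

start AUG at pos 0
pos 0: AUG -> Y; peptide=Y
pos 3: GGG -> T; peptide=YT
pos 6: GCC -> I; peptide=YTI
pos 9: AGU -> K; peptide=YTIK
pos 12: UAA -> STOP

Answer: YTIK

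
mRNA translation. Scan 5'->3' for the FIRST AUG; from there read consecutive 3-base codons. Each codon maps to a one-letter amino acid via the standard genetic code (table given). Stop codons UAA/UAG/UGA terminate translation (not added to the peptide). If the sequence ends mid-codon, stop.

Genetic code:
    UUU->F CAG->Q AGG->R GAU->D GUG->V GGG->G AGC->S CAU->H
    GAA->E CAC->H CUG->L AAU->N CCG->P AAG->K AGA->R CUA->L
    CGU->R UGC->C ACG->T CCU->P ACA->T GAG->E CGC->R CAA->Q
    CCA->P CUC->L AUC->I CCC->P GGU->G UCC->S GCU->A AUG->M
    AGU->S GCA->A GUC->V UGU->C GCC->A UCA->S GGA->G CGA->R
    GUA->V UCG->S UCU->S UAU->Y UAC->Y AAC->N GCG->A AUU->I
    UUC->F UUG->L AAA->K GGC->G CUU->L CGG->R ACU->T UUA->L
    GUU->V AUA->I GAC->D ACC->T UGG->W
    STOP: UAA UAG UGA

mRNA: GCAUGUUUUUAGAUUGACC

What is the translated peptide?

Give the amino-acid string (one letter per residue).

start AUG at pos 2
pos 2: AUG -> M; peptide=M
pos 5: UUU -> F; peptide=MF
pos 8: UUA -> L; peptide=MFL
pos 11: GAU -> D; peptide=MFLD
pos 14: UGA -> STOP

Answer: MFLD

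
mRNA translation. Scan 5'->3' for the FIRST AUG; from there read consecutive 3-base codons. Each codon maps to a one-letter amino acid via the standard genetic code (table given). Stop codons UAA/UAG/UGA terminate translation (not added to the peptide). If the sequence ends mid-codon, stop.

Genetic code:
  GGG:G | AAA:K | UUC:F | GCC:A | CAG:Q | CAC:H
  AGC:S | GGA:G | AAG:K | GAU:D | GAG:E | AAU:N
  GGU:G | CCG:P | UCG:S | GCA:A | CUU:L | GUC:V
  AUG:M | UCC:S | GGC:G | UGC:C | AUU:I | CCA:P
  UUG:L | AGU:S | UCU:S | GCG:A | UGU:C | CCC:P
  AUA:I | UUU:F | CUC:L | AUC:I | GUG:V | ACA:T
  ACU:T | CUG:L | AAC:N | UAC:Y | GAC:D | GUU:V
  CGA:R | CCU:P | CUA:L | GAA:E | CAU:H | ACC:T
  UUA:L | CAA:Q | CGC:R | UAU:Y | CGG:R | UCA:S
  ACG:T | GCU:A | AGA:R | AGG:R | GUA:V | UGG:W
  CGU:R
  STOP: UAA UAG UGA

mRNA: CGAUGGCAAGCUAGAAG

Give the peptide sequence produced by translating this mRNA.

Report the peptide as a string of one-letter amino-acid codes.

start AUG at pos 2
pos 2: AUG -> M; peptide=M
pos 5: GCA -> A; peptide=MA
pos 8: AGC -> S; peptide=MAS
pos 11: UAG -> STOP

Answer: MAS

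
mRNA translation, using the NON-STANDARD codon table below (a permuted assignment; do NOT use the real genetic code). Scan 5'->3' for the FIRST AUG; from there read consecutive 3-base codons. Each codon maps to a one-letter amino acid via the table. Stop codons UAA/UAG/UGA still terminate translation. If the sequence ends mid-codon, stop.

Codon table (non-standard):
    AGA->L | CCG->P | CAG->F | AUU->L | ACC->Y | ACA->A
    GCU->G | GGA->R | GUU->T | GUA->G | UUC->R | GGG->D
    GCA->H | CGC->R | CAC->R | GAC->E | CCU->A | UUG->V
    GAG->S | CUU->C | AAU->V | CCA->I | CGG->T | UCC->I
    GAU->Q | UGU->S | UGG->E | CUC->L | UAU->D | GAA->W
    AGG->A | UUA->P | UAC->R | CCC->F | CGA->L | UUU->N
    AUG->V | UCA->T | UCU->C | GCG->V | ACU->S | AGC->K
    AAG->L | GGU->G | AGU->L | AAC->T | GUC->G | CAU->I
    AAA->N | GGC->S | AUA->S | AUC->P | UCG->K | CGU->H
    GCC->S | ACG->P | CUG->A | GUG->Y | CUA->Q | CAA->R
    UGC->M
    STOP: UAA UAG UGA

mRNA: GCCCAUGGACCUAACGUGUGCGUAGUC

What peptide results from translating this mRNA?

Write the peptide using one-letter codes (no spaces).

Answer: VEQPSV

Derivation:
start AUG at pos 4
pos 4: AUG -> V; peptide=V
pos 7: GAC -> E; peptide=VE
pos 10: CUA -> Q; peptide=VEQ
pos 13: ACG -> P; peptide=VEQP
pos 16: UGU -> S; peptide=VEQPS
pos 19: GCG -> V; peptide=VEQPSV
pos 22: UAG -> STOP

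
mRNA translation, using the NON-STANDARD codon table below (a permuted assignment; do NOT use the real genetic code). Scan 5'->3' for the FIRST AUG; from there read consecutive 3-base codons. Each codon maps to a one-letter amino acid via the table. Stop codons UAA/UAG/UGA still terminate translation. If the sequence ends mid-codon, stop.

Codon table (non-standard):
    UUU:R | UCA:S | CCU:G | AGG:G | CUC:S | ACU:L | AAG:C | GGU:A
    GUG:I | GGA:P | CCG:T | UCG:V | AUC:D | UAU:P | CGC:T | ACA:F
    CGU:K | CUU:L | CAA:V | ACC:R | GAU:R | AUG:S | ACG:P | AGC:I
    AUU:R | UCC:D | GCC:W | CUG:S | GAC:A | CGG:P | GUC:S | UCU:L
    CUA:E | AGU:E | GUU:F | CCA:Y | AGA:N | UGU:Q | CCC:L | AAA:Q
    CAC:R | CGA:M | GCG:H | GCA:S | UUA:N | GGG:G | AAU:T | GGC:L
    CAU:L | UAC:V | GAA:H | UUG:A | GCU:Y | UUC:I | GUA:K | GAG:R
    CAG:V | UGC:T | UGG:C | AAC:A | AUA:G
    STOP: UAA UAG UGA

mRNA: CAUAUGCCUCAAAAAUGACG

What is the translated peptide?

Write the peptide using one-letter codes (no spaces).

start AUG at pos 3
pos 3: AUG -> S; peptide=S
pos 6: CCU -> G; peptide=SG
pos 9: CAA -> V; peptide=SGV
pos 12: AAA -> Q; peptide=SGVQ
pos 15: UGA -> STOP

Answer: SGVQ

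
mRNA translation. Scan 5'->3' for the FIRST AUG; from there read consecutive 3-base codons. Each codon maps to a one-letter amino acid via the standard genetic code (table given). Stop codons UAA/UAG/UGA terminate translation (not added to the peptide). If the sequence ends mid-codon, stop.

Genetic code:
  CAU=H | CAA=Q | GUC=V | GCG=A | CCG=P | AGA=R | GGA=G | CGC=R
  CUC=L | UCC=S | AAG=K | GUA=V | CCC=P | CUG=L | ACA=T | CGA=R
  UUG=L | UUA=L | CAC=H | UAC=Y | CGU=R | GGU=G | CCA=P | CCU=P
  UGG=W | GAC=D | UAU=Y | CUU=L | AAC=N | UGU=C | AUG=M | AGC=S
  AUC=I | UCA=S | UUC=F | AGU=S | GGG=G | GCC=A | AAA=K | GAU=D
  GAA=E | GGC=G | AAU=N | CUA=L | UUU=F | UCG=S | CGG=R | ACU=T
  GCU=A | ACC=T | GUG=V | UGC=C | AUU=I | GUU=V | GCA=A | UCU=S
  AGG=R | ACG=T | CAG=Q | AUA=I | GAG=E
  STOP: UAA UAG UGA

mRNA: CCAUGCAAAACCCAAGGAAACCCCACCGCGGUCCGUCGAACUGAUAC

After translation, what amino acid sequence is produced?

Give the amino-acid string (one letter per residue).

start AUG at pos 2
pos 2: AUG -> M; peptide=M
pos 5: CAA -> Q; peptide=MQ
pos 8: AAC -> N; peptide=MQN
pos 11: CCA -> P; peptide=MQNP
pos 14: AGG -> R; peptide=MQNPR
pos 17: AAA -> K; peptide=MQNPRK
pos 20: CCC -> P; peptide=MQNPRKP
pos 23: CAC -> H; peptide=MQNPRKPH
pos 26: CGC -> R; peptide=MQNPRKPHR
pos 29: GGU -> G; peptide=MQNPRKPHRG
pos 32: CCG -> P; peptide=MQNPRKPHRGP
pos 35: UCG -> S; peptide=MQNPRKPHRGPS
pos 38: AAC -> N; peptide=MQNPRKPHRGPSN
pos 41: UGA -> STOP

Answer: MQNPRKPHRGPSN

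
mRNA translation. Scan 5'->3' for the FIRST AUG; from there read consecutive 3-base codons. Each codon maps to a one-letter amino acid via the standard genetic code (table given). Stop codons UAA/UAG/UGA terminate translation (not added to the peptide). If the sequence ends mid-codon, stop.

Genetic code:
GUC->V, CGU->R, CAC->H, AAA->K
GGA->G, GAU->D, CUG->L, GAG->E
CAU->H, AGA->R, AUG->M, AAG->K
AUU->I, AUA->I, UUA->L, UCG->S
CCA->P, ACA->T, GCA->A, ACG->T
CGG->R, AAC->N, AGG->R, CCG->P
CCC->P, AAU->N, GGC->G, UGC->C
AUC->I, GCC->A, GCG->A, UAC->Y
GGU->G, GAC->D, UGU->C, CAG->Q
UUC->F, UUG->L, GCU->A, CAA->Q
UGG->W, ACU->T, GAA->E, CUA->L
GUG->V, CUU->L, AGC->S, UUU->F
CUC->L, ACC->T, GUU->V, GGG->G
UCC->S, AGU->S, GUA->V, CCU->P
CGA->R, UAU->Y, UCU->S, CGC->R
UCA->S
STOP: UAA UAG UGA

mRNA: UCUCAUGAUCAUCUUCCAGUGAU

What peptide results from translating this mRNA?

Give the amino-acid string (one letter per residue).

start AUG at pos 4
pos 4: AUG -> M; peptide=M
pos 7: AUC -> I; peptide=MI
pos 10: AUC -> I; peptide=MII
pos 13: UUC -> F; peptide=MIIF
pos 16: CAG -> Q; peptide=MIIFQ
pos 19: UGA -> STOP

Answer: MIIFQ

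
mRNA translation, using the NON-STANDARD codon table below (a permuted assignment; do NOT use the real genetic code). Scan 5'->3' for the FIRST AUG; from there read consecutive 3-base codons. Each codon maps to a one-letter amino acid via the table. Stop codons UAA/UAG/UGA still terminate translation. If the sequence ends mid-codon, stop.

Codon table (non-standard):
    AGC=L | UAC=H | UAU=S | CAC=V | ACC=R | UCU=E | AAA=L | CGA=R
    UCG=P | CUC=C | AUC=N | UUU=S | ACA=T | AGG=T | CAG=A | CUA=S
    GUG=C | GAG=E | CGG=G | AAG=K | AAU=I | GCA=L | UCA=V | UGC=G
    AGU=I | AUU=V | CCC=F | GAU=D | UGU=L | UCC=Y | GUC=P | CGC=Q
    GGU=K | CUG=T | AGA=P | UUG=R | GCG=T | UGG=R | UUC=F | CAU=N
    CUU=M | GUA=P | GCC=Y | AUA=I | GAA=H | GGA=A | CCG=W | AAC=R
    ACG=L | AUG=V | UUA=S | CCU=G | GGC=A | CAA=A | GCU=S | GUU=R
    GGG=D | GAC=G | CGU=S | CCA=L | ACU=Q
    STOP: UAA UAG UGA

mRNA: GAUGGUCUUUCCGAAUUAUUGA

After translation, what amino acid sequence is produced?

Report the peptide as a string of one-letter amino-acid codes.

start AUG at pos 1
pos 1: AUG -> V; peptide=V
pos 4: GUC -> P; peptide=VP
pos 7: UUU -> S; peptide=VPS
pos 10: CCG -> W; peptide=VPSW
pos 13: AAU -> I; peptide=VPSWI
pos 16: UAU -> S; peptide=VPSWIS
pos 19: UGA -> STOP

Answer: VPSWIS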